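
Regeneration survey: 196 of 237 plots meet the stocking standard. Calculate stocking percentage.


Formula: Stocking % = stocked plots / total plots * 100
Stocking = 196 / 237 * 100
Stocking = 0.827 * 100 = 82.7%

82.7


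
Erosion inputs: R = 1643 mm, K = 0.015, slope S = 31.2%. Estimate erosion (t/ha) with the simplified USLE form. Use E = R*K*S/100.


Formula: E = R * K * S / 100  (simplified USLE)
R * K = 1643 * 0.015 = 24.645
E = 24.645 * 31.2 / 100 = 7.69 t/ha

7.69


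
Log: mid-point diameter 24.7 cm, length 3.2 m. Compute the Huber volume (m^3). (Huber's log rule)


Huber: V = Am * L,  Am = pi*(Dm/200)^2
Am = pi*(24.7/200)^2 = 0.047916 m^2
V = 0.047916*3.2 = 0.1533 m^3

0.1533


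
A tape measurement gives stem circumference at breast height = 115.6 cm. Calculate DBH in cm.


Formula: DBH = C / pi
DBH = 115.6 / pi
pi = 3.14159...
DBH = 36.8 cm

36.8


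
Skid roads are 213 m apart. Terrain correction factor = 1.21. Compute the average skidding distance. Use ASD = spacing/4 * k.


Formula: ASD = (spacing / 4) * correction
Uncorrected distance = spacing / 4 = 213 / 4 = 53.25 m
ASD = 53.25 * 1.21 = 64 m

64


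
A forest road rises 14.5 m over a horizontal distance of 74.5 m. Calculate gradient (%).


Formula: Gradient = rise / run * 100
Gradient = 14.5 / 74.5 * 100 = 19.5%

19.5


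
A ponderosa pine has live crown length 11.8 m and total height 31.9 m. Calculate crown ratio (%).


Formula: Crown Ratio = (Crown Length / Total Height) * 100
CR = (11.8 m / 31.9 m) * 100
CR = 0.3699 * 100 = 37.0%

37.0


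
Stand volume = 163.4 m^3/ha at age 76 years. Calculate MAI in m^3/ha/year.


Formula: MAI = Total Volume / Stand Age
MAI = 163.4 m^3/ha / 76 years
MAI = 2.15 m^3/ha/year

2.15


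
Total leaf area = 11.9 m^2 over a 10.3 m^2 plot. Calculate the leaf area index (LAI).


Formula: LAI = total leaf area / ground area  (dimensionless)
LAI = 11.9 m^2 / 10.3 m^2
LAI = 1.16

1.16


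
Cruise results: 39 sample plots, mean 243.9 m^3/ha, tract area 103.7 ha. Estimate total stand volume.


Formula: Total Volume = Mean Volume per ha * Total Area
Total Volume = 243.9 m^3/ha * 103.7 ha
Total Volume = 25292 m^3

25292


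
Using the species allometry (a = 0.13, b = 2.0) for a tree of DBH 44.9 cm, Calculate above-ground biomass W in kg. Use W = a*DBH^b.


Formula: W = a * DBH^b  (allometric power law)
DBH^b = 44.9^2.0 = 2016.01
W = 0.13 * 2016.01 = 262.1 kg

262.1


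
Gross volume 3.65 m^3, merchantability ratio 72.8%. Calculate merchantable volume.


Formula: MV = V_total * (merchantable_pct / 100)
Merchantable fraction = 72.8% / 100 = 0.728
MV = 3.65 m^3 * 0.728 = 2.657 m^3

2.657


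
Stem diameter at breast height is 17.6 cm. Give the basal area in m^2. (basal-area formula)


Formula: BA = pi * (DBH/2)^2 / 10000  (cm^2 to m^2)
Radius = DBH/2 = 17.6/2 = 8.8 cm
BA = pi * 8.8^2 / 10000
   = 243.2849 cm^2 / 10000
   = 0.0243 m^2

0.0243


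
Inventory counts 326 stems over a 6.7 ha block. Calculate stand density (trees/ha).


Formula: Stand Density = N_trees / Area_ha
Density = 326 trees / 6.7 ha
Density = 49 trees/ha

49


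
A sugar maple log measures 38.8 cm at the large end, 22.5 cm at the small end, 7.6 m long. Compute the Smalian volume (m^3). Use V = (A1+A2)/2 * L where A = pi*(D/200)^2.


Smalian: V = (A1 + A2)/2 * L,  A = pi*(D/200)^2
A1 = pi*(38.8/200)^2 = 0.118237 m^2
A2 = pi*(22.5/200)^2 = 0.039761 m^2
V = (0.118237+0.039761)/2*7.6 = 0.6004 m^3

0.6004


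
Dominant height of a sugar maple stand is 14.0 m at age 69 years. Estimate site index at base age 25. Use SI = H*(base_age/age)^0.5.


Formula: SI = H_dom * (base_age / age)^0.5
Age ratio = 25 / 69 = 0.36232
sqrt(age_ratio) = 0.60193
SI = 14.0 * 0.60193 = 8.4 m

8.4


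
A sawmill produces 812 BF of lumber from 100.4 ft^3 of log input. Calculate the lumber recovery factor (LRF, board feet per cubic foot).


Formula: LRF = Lumber Output (BF) / Log Input (ft^3)
LRF = 812 BF / 100.4 ft^3
LRF = 8.09 BF/ft^3

8.09


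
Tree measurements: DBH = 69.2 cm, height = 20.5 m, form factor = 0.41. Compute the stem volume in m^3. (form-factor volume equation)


Formula: V = pi * (DBH/200)^2 * H * ff
Radius = DBH/200 = 69.2/200 = 0.346 m
Radius^2 = 0.346^2 = 0.119716 m^2
V = pi * 0.119716 * 20.5 * 0.41
V = 3.161 m^3

3.161


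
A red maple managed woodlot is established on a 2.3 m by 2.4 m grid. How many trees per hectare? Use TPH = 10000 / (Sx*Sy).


Formula: TPH = 10000 m^2/ha / (spacing_x * spacing_y)
Area per tree = 2.3 m * 2.4 m = 5.52 m^2
TPH = 10000 / 5.52 = 1812 trees/ha

1812


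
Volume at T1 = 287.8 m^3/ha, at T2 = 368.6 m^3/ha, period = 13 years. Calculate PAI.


Formula: PAI = (V_T2 - V_T1) / (T2 - T1)
Volume increment = 368.6 - 287.8 = 80.8 m^3/ha
PAI = 80.8 / 13 = 6.22 m^3/ha/year

6.22


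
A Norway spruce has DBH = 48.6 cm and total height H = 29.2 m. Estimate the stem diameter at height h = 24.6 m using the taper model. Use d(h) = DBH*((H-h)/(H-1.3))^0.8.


Taper: d(h) = DBH * ((H - h) / (H - 1.3))^0.8
Numerator = H - h = 29.2 - 24.6 = 4.6 m
Denominator = H - 1.3 = 29.2 - 1.3 = 27.9 m
Ratio = 4.6 / 27.9 = 0.16487
d = 48.6 * 0.16487^0.8 = 11.5 cm

11.5


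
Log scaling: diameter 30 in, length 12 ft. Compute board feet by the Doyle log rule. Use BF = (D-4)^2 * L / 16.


Doyle: BF = (D - 4)^2 * L / 16
Adjusted diameter = 30 - 4 = 26 in
(D-4)^2 = 26^2 = 676
BF = 676 * 12 / 16 = 507 BF

507


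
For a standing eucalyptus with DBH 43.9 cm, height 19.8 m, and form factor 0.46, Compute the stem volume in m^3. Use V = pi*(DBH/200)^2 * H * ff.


Formula: V = pi * (DBH/200)^2 * H * ff
Radius = DBH/200 = 43.9/200 = 0.2195 m
Radius^2 = 0.2195^2 = 0.04818025 m^2
V = pi * 0.04818025 * 19.8 * 0.46
V = 1.379 m^3

1.379


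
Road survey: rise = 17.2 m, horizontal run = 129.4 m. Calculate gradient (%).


Formula: Gradient = rise / run * 100
Gradient = 17.2 / 129.4 * 100 = 13.3%

13.3


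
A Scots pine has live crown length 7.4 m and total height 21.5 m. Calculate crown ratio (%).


Formula: Crown Ratio = (Crown Length / Total Height) * 100
CR = (7.4 m / 21.5 m) * 100
CR = 0.3442 * 100 = 34.4%

34.4


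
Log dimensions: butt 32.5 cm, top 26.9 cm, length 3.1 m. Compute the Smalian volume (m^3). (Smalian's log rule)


Smalian: V = (A1 + A2)/2 * L,  A = pi*(D/200)^2
A1 = pi*(32.5/200)^2 = 0.082958 m^2
A2 = pi*(26.9/200)^2 = 0.056832 m^2
V = (0.082958+0.056832)/2*3.1 = 0.2167 m^3

0.2167


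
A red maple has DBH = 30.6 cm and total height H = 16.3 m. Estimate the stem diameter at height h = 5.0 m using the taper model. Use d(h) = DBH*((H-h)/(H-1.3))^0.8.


Taper: d(h) = DBH * ((H - h) / (H - 1.3))^0.8
Numerator = H - h = 16.3 - 5.0 = 11.3 m
Denominator = H - 1.3 = 16.3 - 1.3 = 15.0 m
Ratio = 11.3 / 15.0 = 0.75333
d = 30.6 * 0.75333^0.8 = 24.4 cm

24.4


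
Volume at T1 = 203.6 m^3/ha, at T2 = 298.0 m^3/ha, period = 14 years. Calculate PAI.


Formula: PAI = (V_T2 - V_T1) / (T2 - T1)
Volume increment = 298.0 - 203.6 = 94.4 m^3/ha
PAI = 94.4 / 14 = 6.74 m^3/ha/year

6.74


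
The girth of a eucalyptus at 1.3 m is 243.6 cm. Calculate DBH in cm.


Formula: DBH = C / pi
DBH = 243.6 / pi
pi = 3.14159...
DBH = 77.5 cm

77.5


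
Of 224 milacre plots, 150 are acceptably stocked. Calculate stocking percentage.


Formula: Stocking % = stocked plots / total plots * 100
Stocking = 150 / 224 * 100
Stocking = 0.6696 * 100 = 67.0%

67.0


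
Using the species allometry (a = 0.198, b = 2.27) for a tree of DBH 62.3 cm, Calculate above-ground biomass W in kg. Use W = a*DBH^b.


Formula: W = a * DBH^b  (allometric power law)
DBH^b = 62.3^2.27 = 11843.7128
W = 0.198 * 11843.7128 = 2345.1 kg

2345.1


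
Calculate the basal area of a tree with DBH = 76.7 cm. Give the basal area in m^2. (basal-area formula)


Formula: BA = pi * (DBH/2)^2 / 10000  (cm^2 to m^2)
Radius = DBH/2 = 76.7/2 = 38.35 cm
BA = pi * 38.35^2 / 10000
   = 4620.411 cm^2 / 10000
   = 0.462 m^2

0.462


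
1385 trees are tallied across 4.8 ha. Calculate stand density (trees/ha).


Formula: Stand Density = N_trees / Area_ha
Density = 1385 trees / 4.8 ha
Density = 289 trees/ha

289


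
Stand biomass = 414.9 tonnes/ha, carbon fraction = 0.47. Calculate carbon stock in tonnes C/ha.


Formula: Carbon Stock = Biomass * Carbon Fraction
C = 414.9 t/ha * 0.47
C = 195.0 t C/ha

195.0


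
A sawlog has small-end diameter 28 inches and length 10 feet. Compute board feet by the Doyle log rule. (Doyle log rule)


Doyle: BF = (D - 4)^2 * L / 16
Adjusted diameter = 28 - 4 = 24 in
(D-4)^2 = 24^2 = 576
BF = 576 * 10 / 16 = 360 BF

360


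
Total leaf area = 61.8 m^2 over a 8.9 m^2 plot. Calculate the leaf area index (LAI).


Formula: LAI = total leaf area / ground area  (dimensionless)
LAI = 61.8 m^2 / 8.9 m^2
LAI = 6.94

6.94


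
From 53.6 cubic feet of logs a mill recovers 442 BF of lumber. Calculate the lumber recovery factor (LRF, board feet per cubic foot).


Formula: LRF = Lumber Output (BF) / Log Input (ft^3)
LRF = 442 BF / 53.6 ft^3
LRF = 8.25 BF/ft^3

8.25


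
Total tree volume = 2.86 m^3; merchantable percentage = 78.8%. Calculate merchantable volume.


Formula: MV = V_total * (merchantable_pct / 100)
Merchantable fraction = 78.8% / 100 = 0.788
MV = 2.86 m^3 * 0.788 = 2.254 m^3

2.254


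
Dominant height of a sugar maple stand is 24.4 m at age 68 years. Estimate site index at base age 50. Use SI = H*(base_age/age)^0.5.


Formula: SI = H_dom * (base_age / age)^0.5
Age ratio = 50 / 68 = 0.73529
sqrt(age_ratio) = 0.85749
SI = 24.4 * 0.85749 = 20.9 m

20.9


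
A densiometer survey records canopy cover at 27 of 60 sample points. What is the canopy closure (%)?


Formula: Canopy closure = covered points / total points * 100
Closure = 27 / 60 * 100
Closure = 0.45 * 100 = 45.0%

45.0


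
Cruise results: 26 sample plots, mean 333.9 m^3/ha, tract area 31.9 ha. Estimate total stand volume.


Formula: Total Volume = Mean Volume per ha * Total Area
Total Volume = 333.9 m^3/ha * 31.9 ha
Total Volume = 10651 m^3

10651


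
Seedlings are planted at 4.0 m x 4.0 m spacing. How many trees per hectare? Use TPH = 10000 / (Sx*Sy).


Formula: TPH = 10000 m^2/ha / (spacing_x * spacing_y)
Area per tree = 4.0 m * 4.0 m = 16.0 m^2
TPH = 10000 / 16.0 = 625 trees/ha

625


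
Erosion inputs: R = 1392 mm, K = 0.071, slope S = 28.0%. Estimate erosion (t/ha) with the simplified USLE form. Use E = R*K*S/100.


Formula: E = R * K * S / 100  (simplified USLE)
R * K = 1392 * 0.071 = 98.832
E = 98.832 * 28.0 / 100 = 27.67 t/ha

27.67


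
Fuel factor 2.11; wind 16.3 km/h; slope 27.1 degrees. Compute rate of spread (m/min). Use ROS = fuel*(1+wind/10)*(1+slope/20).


Formula: ROS = fuel * (1 + wind/10) * (1 + slope/20)
Wind factor = 1 + 16.3/10 = 2.63
Slope factor = 1 + 27.1/20 = 2.355
ROS = 2.11 * 2.63 * 2.355 = 13.07 m/min

13.07


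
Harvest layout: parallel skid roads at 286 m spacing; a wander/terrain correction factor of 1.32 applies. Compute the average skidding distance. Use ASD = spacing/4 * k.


Formula: ASD = (spacing / 4) * correction
Uncorrected distance = spacing / 4 = 286 / 4 = 71.5 m
ASD = 71.5 * 1.32 = 94 m

94


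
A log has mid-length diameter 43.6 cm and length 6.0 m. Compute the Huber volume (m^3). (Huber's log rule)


Huber: V = Am * L,  Am = pi*(Dm/200)^2
Am = pi*(43.6/200)^2 = 0.149301 m^2
V = 0.149301*6.0 = 0.8958 m^3

0.8958


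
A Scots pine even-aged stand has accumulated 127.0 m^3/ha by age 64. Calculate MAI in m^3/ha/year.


Formula: MAI = Total Volume / Stand Age
MAI = 127.0 m^3/ha / 64 years
MAI = 1.98 m^3/ha/year

1.98


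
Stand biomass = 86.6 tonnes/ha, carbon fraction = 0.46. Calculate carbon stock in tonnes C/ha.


Formula: Carbon Stock = Biomass * Carbon Fraction
C = 86.6 t/ha * 0.46
C = 39.8 t C/ha

39.8


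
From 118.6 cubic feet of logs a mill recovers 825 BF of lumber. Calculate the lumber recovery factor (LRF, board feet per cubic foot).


Formula: LRF = Lumber Output (BF) / Log Input (ft^3)
LRF = 825 BF / 118.6 ft^3
LRF = 6.96 BF/ft^3

6.96


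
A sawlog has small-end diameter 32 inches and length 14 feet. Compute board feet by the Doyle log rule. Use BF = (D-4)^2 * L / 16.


Doyle: BF = (D - 4)^2 * L / 16
Adjusted diameter = 32 - 4 = 28 in
(D-4)^2 = 28^2 = 784
BF = 784 * 14 / 16 = 686 BF

686


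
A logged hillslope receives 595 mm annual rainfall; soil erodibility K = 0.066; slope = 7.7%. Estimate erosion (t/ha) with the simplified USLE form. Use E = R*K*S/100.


Formula: E = R * K * S / 100  (simplified USLE)
R * K = 595 * 0.066 = 39.27
E = 39.27 * 7.7 / 100 = 3.02 t/ha

3.02


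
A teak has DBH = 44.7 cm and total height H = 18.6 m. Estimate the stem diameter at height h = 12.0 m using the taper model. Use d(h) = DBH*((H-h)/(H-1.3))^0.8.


Taper: d(h) = DBH * ((H - h) / (H - 1.3))^0.8
Numerator = H - h = 18.6 - 12.0 = 6.6 m
Denominator = H - 1.3 = 18.6 - 1.3 = 17.3 m
Ratio = 6.6 / 17.3 = 0.3815
d = 44.7 * 0.3815^0.8 = 20.7 cm

20.7


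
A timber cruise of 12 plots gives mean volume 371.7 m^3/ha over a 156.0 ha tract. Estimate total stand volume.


Formula: Total Volume = Mean Volume per ha * Total Area
Total Volume = 371.7 m^3/ha * 156.0 ha
Total Volume = 57985 m^3

57985


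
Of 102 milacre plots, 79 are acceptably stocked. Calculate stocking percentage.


Formula: Stocking % = stocked plots / total plots * 100
Stocking = 79 / 102 * 100
Stocking = 0.7745 * 100 = 77.5%

77.5


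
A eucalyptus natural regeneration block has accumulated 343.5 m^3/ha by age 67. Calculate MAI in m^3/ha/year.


Formula: MAI = Total Volume / Stand Age
MAI = 343.5 m^3/ha / 67 years
MAI = 5.13 m^3/ha/year

5.13


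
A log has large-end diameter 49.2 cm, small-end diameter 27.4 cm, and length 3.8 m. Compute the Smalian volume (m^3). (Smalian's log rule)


Smalian: V = (A1 + A2)/2 * L,  A = pi*(D/200)^2
A1 = pi*(49.2/200)^2 = 0.190117 m^2
A2 = pi*(27.4/200)^2 = 0.058965 m^2
V = (0.190117+0.058965)/2*3.8 = 0.4733 m^3

0.4733


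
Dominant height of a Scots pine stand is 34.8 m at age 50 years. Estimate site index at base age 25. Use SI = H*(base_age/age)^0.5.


Formula: SI = H_dom * (base_age / age)^0.5
Age ratio = 25 / 50 = 0.5
sqrt(age_ratio) = 0.70711
SI = 34.8 * 0.70711 = 24.6 m

24.6


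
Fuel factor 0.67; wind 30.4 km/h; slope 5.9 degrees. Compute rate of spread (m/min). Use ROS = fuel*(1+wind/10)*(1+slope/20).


Formula: ROS = fuel * (1 + wind/10) * (1 + slope/20)
Wind factor = 1 + 30.4/10 = 4.04
Slope factor = 1 + 5.9/20 = 1.295
ROS = 0.67 * 4.04 * 1.295 = 3.51 m/min

3.51


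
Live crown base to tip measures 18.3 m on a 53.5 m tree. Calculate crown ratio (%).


Formula: Crown Ratio = (Crown Length / Total Height) * 100
CR = (18.3 m / 53.5 m) * 100
CR = 0.3421 * 100 = 34.2%

34.2


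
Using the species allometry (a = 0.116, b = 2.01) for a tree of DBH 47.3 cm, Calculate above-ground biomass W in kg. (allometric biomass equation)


Formula: W = a * DBH^b  (allometric power law)
DBH^b = 47.3^2.01 = 2325.2566
W = 0.116 * 2325.2566 = 269.7 kg

269.7


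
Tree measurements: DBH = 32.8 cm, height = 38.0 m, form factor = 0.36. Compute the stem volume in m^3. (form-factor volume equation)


Formula: V = pi * (DBH/200)^2 * H * ff
Radius = DBH/200 = 32.8/200 = 0.164 m
Radius^2 = 0.164^2 = 0.026896 m^2
V = pi * 0.026896 * 38.0 * 0.36
V = 1.156 m^3

1.156


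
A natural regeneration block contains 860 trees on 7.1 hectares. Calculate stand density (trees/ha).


Formula: Stand Density = N_trees / Area_ha
Density = 860 trees / 7.1 ha
Density = 121 trees/ha

121


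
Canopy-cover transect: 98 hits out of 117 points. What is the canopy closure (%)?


Formula: Canopy closure = covered points / total points * 100
Closure = 98 / 117 * 100
Closure = 0.8376 * 100 = 83.8%

83.8


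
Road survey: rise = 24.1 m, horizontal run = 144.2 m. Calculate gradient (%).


Formula: Gradient = rise / run * 100
Gradient = 24.1 / 144.2 * 100 = 16.7%

16.7


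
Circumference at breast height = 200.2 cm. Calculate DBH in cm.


Formula: DBH = C / pi
DBH = 200.2 / pi
pi = 3.14159...
DBH = 63.7 cm

63.7


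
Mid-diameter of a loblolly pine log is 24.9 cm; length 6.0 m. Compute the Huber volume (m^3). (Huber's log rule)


Huber: V = Am * L,  Am = pi*(Dm/200)^2
Am = pi*(24.9/200)^2 = 0.048695 m^2
V = 0.048695*6.0 = 0.2922 m^3

0.2922


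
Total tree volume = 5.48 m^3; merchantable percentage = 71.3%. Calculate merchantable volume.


Formula: MV = V_total * (merchantable_pct / 100)
Merchantable fraction = 71.3% / 100 = 0.713
MV = 5.48 m^3 * 0.713 = 3.907 m^3

3.907


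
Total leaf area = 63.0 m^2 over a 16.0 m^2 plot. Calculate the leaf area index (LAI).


Formula: LAI = total leaf area / ground area  (dimensionless)
LAI = 63.0 m^2 / 16.0 m^2
LAI = 3.94

3.94


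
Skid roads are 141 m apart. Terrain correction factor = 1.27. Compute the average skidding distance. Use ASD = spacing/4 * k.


Formula: ASD = (spacing / 4) * correction
Uncorrected distance = spacing / 4 = 141 / 4 = 35.25 m
ASD = 35.25 * 1.27 = 45 m

45


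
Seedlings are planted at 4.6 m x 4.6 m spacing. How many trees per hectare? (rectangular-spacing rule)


Formula: TPH = 10000 m^2/ha / (spacing_x * spacing_y)
Area per tree = 4.6 m * 4.6 m = 21.16 m^2
TPH = 10000 / 21.16 = 473 trees/ha

473


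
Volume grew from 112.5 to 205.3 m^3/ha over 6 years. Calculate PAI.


Formula: PAI = (V_T2 - V_T1) / (T2 - T1)
Volume increment = 205.3 - 112.5 = 92.8 m^3/ha
PAI = 92.8 / 6 = 15.47 m^3/ha/year

15.47


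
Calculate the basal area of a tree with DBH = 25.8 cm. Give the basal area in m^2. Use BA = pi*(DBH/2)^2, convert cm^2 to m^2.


Formula: BA = pi * (DBH/2)^2 / 10000  (cm^2 to m^2)
Radius = DBH/2 = 25.8/2 = 12.9 cm
BA = pi * 12.9^2 / 10000
   = 522.7924 cm^2 / 10000
   = 0.0523 m^2

0.0523


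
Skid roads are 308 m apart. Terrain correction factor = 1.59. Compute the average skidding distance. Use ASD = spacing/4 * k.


Formula: ASD = (spacing / 4) * correction
Uncorrected distance = spacing / 4 = 308 / 4 = 77 m
ASD = 77 * 1.59 = 122 m

122


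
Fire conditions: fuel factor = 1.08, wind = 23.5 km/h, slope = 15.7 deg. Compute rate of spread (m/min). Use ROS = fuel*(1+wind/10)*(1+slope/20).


Formula: ROS = fuel * (1 + wind/10) * (1 + slope/20)
Wind factor = 1 + 23.5/10 = 3.35
Slope factor = 1 + 15.7/20 = 1.785
ROS = 1.08 * 3.35 * 1.785 = 6.46 m/min

6.46


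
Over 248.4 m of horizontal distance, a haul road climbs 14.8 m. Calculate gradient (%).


Formula: Gradient = rise / run * 100
Gradient = 14.8 / 248.4 * 100 = 6.0%

6.0


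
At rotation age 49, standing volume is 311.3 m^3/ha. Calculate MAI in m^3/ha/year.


Formula: MAI = Total Volume / Stand Age
MAI = 311.3 m^3/ha / 49 years
MAI = 6.35 m^3/ha/year

6.35


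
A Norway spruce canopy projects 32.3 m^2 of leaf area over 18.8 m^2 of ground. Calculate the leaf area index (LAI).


Formula: LAI = total leaf area / ground area  (dimensionless)
LAI = 32.3 m^2 / 18.8 m^2
LAI = 1.72

1.72


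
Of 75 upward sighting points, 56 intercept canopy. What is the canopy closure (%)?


Formula: Canopy closure = covered points / total points * 100
Closure = 56 / 75 * 100
Closure = 0.7467 * 100 = 74.7%

74.7


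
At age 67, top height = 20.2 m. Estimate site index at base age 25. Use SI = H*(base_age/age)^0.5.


Formula: SI = H_dom * (base_age / age)^0.5
Age ratio = 25 / 67 = 0.37313
sqrt(age_ratio) = 0.61085
SI = 20.2 * 0.61085 = 12.3 m

12.3


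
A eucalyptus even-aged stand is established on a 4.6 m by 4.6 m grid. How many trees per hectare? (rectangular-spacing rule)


Formula: TPH = 10000 m^2/ha / (spacing_x * spacing_y)
Area per tree = 4.6 m * 4.6 m = 21.16 m^2
TPH = 10000 / 21.16 = 473 trees/ha

473


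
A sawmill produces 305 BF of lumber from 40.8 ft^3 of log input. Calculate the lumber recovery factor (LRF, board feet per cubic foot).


Formula: LRF = Lumber Output (BF) / Log Input (ft^3)
LRF = 305 BF / 40.8 ft^3
LRF = 7.48 BF/ft^3

7.48


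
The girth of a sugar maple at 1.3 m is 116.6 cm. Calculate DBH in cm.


Formula: DBH = C / pi
DBH = 116.6 / pi
pi = 3.14159...
DBH = 37.1 cm

37.1


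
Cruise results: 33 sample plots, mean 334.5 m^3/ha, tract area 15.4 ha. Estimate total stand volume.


Formula: Total Volume = Mean Volume per ha * Total Area
Total Volume = 334.5 m^3/ha * 15.4 ha
Total Volume = 5151 m^3

5151


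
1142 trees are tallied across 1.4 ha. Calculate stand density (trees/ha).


Formula: Stand Density = N_trees / Area_ha
Density = 1142 trees / 1.4 ha
Density = 816 trees/ha

816


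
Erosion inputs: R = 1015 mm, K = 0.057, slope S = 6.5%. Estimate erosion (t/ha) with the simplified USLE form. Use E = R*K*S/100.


Formula: E = R * K * S / 100  (simplified USLE)
R * K = 1015 * 0.057 = 57.855
E = 57.855 * 6.5 / 100 = 3.76 t/ha

3.76


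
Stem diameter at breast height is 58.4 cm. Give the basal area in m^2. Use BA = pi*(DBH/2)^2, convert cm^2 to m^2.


Formula: BA = pi * (DBH/2)^2 / 10000  (cm^2 to m^2)
Radius = DBH/2 = 58.4/2 = 29.2 cm
BA = pi * 29.2^2 / 10000
   = 2678.6476 cm^2 / 10000
   = 0.2679 m^2

0.2679


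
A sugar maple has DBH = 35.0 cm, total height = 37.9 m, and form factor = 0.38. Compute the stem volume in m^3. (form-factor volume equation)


Formula: V = pi * (DBH/200)^2 * H * ff
Radius = DBH/200 = 35.0/200 = 0.175 m
Radius^2 = 0.175^2 = 0.030625 m^2
V = pi * 0.030625 * 37.9 * 0.38
V = 1.386 m^3

1.386


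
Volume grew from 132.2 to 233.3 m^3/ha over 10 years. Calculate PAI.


Formula: PAI = (V_T2 - V_T1) / (T2 - T1)
Volume increment = 233.3 - 132.2 = 101.1 m^3/ha
PAI = 101.1 / 10 = 10.11 m^3/ha/year

10.11


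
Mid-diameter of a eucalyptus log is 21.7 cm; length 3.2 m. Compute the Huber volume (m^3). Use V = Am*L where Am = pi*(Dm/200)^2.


Huber: V = Am * L,  Am = pi*(Dm/200)^2
Am = pi*(21.7/200)^2 = 0.036984 m^2
V = 0.036984*3.2 = 0.1183 m^3

0.1183


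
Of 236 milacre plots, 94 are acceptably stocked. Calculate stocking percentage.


Formula: Stocking % = stocked plots / total plots * 100
Stocking = 94 / 236 * 100
Stocking = 0.3983 * 100 = 39.8%

39.8


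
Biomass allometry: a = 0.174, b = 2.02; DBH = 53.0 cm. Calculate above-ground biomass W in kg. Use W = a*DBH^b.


Formula: W = a * DBH^b  (allometric power law)
DBH^b = 53.0^2.02 = 3041.1459
W = 0.174 * 3041.1459 = 529.2 kg

529.2


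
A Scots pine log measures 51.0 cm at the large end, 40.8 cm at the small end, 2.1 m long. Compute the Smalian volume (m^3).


Smalian: V = (A1 + A2)/2 * L,  A = pi*(D/200)^2
A1 = pi*(51.0/200)^2 = 0.204282 m^2
A2 = pi*(40.8/200)^2 = 0.130741 m^2
V = (0.204282+0.130741)/2*2.1 = 0.3518 m^3

0.3518


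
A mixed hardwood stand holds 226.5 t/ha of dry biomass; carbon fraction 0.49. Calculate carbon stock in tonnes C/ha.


Formula: Carbon Stock = Biomass * Carbon Fraction
C = 226.5 t/ha * 0.49
C = 111.0 t C/ha

111.0


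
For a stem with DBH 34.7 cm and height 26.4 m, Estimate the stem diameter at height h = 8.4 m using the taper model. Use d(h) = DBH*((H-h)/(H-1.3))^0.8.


Taper: d(h) = DBH * ((H - h) / (H - 1.3))^0.8
Numerator = H - h = 26.4 - 8.4 = 18.0 m
Denominator = H - 1.3 = 26.4 - 1.3 = 25.1 m
Ratio = 18.0 / 25.1 = 0.71713
d = 34.7 * 0.71713^0.8 = 26.6 cm

26.6


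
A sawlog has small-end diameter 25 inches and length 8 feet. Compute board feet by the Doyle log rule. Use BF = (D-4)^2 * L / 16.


Doyle: BF = (D - 4)^2 * L / 16
Adjusted diameter = 25 - 4 = 21 in
(D-4)^2 = 21^2 = 441
BF = 441 * 8 / 16 = 221 BF

221


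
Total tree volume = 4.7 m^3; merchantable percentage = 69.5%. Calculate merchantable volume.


Formula: MV = V_total * (merchantable_pct / 100)
Merchantable fraction = 69.5% / 100 = 0.695
MV = 4.7 m^3 * 0.695 = 3.267 m^3

3.267


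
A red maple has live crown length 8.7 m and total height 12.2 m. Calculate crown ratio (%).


Formula: Crown Ratio = (Crown Length / Total Height) * 100
CR = (8.7 m / 12.2 m) * 100
CR = 0.7131 * 100 = 71.3%

71.3


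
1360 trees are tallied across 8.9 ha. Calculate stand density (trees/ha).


Formula: Stand Density = N_trees / Area_ha
Density = 1360 trees / 8.9 ha
Density = 153 trees/ha

153


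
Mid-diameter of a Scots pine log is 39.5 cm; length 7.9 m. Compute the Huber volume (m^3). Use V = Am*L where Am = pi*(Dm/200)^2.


Huber: V = Am * L,  Am = pi*(Dm/200)^2
Am = pi*(39.5/200)^2 = 0.122542 m^2
V = 0.122542*7.9 = 0.9681 m^3

0.9681


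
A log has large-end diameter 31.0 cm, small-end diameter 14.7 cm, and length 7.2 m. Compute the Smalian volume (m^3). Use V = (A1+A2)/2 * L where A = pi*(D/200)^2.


Smalian: V = (A1 + A2)/2 * L,  A = pi*(D/200)^2
A1 = pi*(31.0/200)^2 = 0.075477 m^2
A2 = pi*(14.7/200)^2 = 0.016972 m^2
V = (0.075477+0.016972)/2*7.2 = 0.3328 m^3

0.3328


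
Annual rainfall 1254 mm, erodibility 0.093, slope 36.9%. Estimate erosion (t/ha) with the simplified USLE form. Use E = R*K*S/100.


Formula: E = R * K * S / 100  (simplified USLE)
R * K = 1254 * 0.093 = 116.622
E = 116.622 * 36.9 / 100 = 43.03 t/ha

43.03


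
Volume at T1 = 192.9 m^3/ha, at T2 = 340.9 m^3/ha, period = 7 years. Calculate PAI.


Formula: PAI = (V_T2 - V_T1) / (T2 - T1)
Volume increment = 340.9 - 192.9 = 148.0 m^3/ha
PAI = 148.0 / 7 = 21.14 m^3/ha/year

21.14


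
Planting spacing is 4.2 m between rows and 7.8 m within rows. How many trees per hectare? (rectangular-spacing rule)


Formula: TPH = 10000 m^2/ha / (spacing_x * spacing_y)
Area per tree = 4.2 m * 7.8 m = 32.76 m^2
TPH = 10000 / 32.76 = 305 trees/ha

305


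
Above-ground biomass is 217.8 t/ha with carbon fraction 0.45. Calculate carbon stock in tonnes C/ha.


Formula: Carbon Stock = Biomass * Carbon Fraction
C = 217.8 t/ha * 0.45
C = 98.0 t C/ha

98.0


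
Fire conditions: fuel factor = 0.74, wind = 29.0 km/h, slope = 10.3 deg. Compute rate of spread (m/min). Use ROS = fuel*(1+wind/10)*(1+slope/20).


Formula: ROS = fuel * (1 + wind/10) * (1 + slope/20)
Wind factor = 1 + 29.0/10 = 3.9
Slope factor = 1 + 10.3/20 = 1.515
ROS = 0.74 * 3.9 * 1.515 = 4.37 m/min

4.37


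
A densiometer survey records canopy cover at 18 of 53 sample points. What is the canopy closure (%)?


Formula: Canopy closure = covered points / total points * 100
Closure = 18 / 53 * 100
Closure = 0.3396 * 100 = 34.0%

34.0


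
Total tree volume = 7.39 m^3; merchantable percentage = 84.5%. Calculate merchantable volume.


Formula: MV = V_total * (merchantable_pct / 100)
Merchantable fraction = 84.5% / 100 = 0.845
MV = 7.39 m^3 * 0.845 = 6.245 m^3

6.245


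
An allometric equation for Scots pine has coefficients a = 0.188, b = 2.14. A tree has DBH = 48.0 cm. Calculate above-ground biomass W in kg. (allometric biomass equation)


Formula: W = a * DBH^b  (allometric power law)
DBH^b = 48.0^2.14 = 3961.4689
W = 0.188 * 3961.4689 = 744.8 kg

744.8


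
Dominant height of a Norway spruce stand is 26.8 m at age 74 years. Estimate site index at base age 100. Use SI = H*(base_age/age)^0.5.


Formula: SI = H_dom * (base_age / age)^0.5
Age ratio = 100 / 74 = 1.35135
sqrt(age_ratio) = 1.16248
SI = 26.8 * 1.16248 = 31.2 m

31.2


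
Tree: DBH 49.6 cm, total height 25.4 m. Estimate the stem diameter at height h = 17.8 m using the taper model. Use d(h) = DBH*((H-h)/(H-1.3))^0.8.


Taper: d(h) = DBH * ((H - h) / (H - 1.3))^0.8
Numerator = H - h = 25.4 - 17.8 = 7.6 m
Denominator = H - 1.3 = 25.4 - 1.3 = 24.1 m
Ratio = 7.6 / 24.1 = 0.31535
d = 49.6 * 0.31535^0.8 = 19.7 cm

19.7


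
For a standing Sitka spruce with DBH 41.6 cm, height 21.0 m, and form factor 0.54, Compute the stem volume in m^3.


Formula: V = pi * (DBH/200)^2 * H * ff
Radius = DBH/200 = 41.6/200 = 0.208 m
Radius^2 = 0.208^2 = 0.043264 m^2
V = pi * 0.043264 * 21.0 * 0.54
V = 1.541 m^3

1.541


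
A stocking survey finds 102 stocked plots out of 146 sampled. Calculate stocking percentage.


Formula: Stocking % = stocked plots / total plots * 100
Stocking = 102 / 146 * 100
Stocking = 0.6986 * 100 = 69.9%

69.9


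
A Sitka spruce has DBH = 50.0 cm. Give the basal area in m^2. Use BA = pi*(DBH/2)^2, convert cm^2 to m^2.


Formula: BA = pi * (DBH/2)^2 / 10000  (cm^2 to m^2)
Radius = DBH/2 = 50.0/2 = 25.0 cm
BA = pi * 25.0^2 / 10000
   = 1963.4954 cm^2 / 10000
   = 0.1963 m^2

0.1963


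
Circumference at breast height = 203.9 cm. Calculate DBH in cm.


Formula: DBH = C / pi
DBH = 203.9 / pi
pi = 3.14159...
DBH = 64.9 cm

64.9


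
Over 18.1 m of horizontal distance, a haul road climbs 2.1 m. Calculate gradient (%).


Formula: Gradient = rise / run * 100
Gradient = 2.1 / 18.1 * 100 = 11.6%

11.6


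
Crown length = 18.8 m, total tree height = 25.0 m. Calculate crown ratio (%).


Formula: Crown Ratio = (Crown Length / Total Height) * 100
CR = (18.8 m / 25.0 m) * 100
CR = 0.752 * 100 = 75.2%

75.2


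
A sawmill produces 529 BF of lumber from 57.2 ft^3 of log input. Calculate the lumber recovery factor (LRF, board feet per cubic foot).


Formula: LRF = Lumber Output (BF) / Log Input (ft^3)
LRF = 529 BF / 57.2 ft^3
LRF = 9.25 BF/ft^3

9.25


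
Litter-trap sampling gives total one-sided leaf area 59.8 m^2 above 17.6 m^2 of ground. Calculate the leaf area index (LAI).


Formula: LAI = total leaf area / ground area  (dimensionless)
LAI = 59.8 m^2 / 17.6 m^2
LAI = 3.4

3.4


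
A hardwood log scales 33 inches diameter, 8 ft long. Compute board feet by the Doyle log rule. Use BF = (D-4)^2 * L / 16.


Doyle: BF = (D - 4)^2 * L / 16
Adjusted diameter = 33 - 4 = 29 in
(D-4)^2 = 29^2 = 841
BF = 841 * 8 / 16 = 421 BF

421


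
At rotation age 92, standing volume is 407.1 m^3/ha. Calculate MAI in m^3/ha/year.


Formula: MAI = Total Volume / Stand Age
MAI = 407.1 m^3/ha / 92 years
MAI = 4.43 m^3/ha/year

4.43


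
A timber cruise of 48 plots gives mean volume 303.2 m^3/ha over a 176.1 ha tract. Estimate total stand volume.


Formula: Total Volume = Mean Volume per ha * Total Area
Total Volume = 303.2 m^3/ha * 176.1 ha
Total Volume = 53394 m^3

53394


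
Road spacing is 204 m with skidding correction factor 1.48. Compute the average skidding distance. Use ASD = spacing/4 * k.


Formula: ASD = (spacing / 4) * correction
Uncorrected distance = spacing / 4 = 204 / 4 = 51 m
ASD = 51 * 1.48 = 75 m

75


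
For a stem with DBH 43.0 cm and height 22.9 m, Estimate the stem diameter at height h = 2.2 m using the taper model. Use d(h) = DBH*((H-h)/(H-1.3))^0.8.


Taper: d(h) = DBH * ((H - h) / (H - 1.3))^0.8
Numerator = H - h = 22.9 - 2.2 = 20.7 m
Denominator = H - 1.3 = 22.9 - 1.3 = 21.6 m
Ratio = 20.7 / 21.6 = 0.95833
d = 43.0 * 0.95833^0.8 = 41.6 cm

41.6


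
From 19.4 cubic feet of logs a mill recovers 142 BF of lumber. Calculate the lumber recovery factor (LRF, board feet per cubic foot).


Formula: LRF = Lumber Output (BF) / Log Input (ft^3)
LRF = 142 BF / 19.4 ft^3
LRF = 7.32 BF/ft^3

7.32


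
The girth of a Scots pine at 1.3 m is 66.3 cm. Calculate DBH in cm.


Formula: DBH = C / pi
DBH = 66.3 / pi
pi = 3.14159...
DBH = 21.1 cm

21.1


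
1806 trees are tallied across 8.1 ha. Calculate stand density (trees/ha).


Formula: Stand Density = N_trees / Area_ha
Density = 1806 trees / 8.1 ha
Density = 223 trees/ha

223


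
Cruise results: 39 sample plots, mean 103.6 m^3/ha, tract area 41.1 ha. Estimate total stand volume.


Formula: Total Volume = Mean Volume per ha * Total Area
Total Volume = 103.6 m^3/ha * 41.1 ha
Total Volume = 4258 m^3

4258


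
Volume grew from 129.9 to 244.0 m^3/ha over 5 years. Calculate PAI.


Formula: PAI = (V_T2 - V_T1) / (T2 - T1)
Volume increment = 244.0 - 129.9 = 114.1 m^3/ha
PAI = 114.1 / 5 = 22.82 m^3/ha/year

22.82


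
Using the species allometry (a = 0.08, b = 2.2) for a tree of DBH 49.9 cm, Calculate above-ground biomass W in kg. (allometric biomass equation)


Formula: W = a * DBH^b  (allometric power law)
DBH^b = 49.9^2.2 = 5442.7853
W = 0.08 * 5442.7853 = 435.4 kg

435.4


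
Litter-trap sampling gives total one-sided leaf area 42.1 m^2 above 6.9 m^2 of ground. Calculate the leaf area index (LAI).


Formula: LAI = total leaf area / ground area  (dimensionless)
LAI = 42.1 m^2 / 6.9 m^2
LAI = 6.1

6.1


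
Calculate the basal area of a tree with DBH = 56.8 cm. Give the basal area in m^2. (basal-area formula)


Formula: BA = pi * (DBH/2)^2 / 10000  (cm^2 to m^2)
Radius = DBH/2 = 56.8/2 = 28.4 cm
BA = pi * 28.4^2 / 10000
   = 2533.883 cm^2 / 10000
   = 0.2534 m^2

0.2534


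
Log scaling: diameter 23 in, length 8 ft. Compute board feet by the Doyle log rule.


Doyle: BF = (D - 4)^2 * L / 16
Adjusted diameter = 23 - 4 = 19 in
(D-4)^2 = 19^2 = 361
BF = 361 * 8 / 16 = 181 BF

181


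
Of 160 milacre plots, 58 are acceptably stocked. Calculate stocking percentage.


Formula: Stocking % = stocked plots / total plots * 100
Stocking = 58 / 160 * 100
Stocking = 0.3625 * 100 = 36.3%

36.3


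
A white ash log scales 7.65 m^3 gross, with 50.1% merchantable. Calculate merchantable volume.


Formula: MV = V_total * (merchantable_pct / 100)
Merchantable fraction = 50.1% / 100 = 0.501
MV = 7.65 m^3 * 0.501 = 3.833 m^3

3.833


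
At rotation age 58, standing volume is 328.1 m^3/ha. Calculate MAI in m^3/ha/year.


Formula: MAI = Total Volume / Stand Age
MAI = 328.1 m^3/ha / 58 years
MAI = 5.66 m^3/ha/year

5.66


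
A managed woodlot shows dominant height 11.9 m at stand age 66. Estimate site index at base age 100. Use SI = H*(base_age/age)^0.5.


Formula: SI = H_dom * (base_age / age)^0.5
Age ratio = 100 / 66 = 1.51515
sqrt(age_ratio) = 1.23091
SI = 11.9 * 1.23091 = 14.6 m

14.6


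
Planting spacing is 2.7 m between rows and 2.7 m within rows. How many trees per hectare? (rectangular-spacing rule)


Formula: TPH = 10000 m^2/ha / (spacing_x * spacing_y)
Area per tree = 2.7 m * 2.7 m = 7.29 m^2
TPH = 10000 / 7.29 = 1372 trees/ha

1372


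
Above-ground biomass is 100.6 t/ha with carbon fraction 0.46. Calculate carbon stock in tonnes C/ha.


Formula: Carbon Stock = Biomass * Carbon Fraction
C = 100.6 t/ha * 0.46
C = 46.3 t C/ha

46.3


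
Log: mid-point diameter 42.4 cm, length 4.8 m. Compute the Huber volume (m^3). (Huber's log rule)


Huber: V = Am * L,  Am = pi*(Dm/200)^2
Am = pi*(42.4/200)^2 = 0.141196 m^2
V = 0.141196*4.8 = 0.6777 m^3

0.6777


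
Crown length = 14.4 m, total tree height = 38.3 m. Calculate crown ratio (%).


Formula: Crown Ratio = (Crown Length / Total Height) * 100
CR = (14.4 m / 38.3 m) * 100
CR = 0.376 * 100 = 37.6%

37.6


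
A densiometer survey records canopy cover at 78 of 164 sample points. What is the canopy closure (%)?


Formula: Canopy closure = covered points / total points * 100
Closure = 78 / 164 * 100
Closure = 0.4756 * 100 = 47.6%

47.6


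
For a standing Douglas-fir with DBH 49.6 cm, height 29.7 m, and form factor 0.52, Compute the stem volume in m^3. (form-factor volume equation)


Formula: V = pi * (DBH/200)^2 * H * ff
Radius = DBH/200 = 49.6/200 = 0.248 m
Radius^2 = 0.248^2 = 0.061504 m^2
V = pi * 0.061504 * 29.7 * 0.52
V = 2.984 m^3

2.984


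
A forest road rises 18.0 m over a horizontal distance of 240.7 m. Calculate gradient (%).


Formula: Gradient = rise / run * 100
Gradient = 18.0 / 240.7 * 100 = 7.5%

7.5


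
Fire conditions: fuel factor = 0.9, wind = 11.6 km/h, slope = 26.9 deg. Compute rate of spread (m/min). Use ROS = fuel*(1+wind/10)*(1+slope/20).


Formula: ROS = fuel * (1 + wind/10) * (1 + slope/20)
Wind factor = 1 + 11.6/10 = 2.16
Slope factor = 1 + 26.9/20 = 2.345
ROS = 0.9 * 2.16 * 2.345 = 4.56 m/min

4.56


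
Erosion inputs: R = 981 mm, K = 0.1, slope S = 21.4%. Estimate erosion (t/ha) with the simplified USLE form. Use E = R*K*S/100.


Formula: E = R * K * S / 100  (simplified USLE)
R * K = 981 * 0.1 = 98.1
E = 98.1 * 21.4 / 100 = 20.99 t/ha

20.99


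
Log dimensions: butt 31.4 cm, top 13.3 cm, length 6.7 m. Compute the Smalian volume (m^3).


Smalian: V = (A1 + A2)/2 * L,  A = pi*(D/200)^2
A1 = pi*(31.4/200)^2 = 0.077437 m^2
A2 = pi*(13.3/200)^2 = 0.013893 m^2
V = (0.077437+0.013893)/2*6.7 = 0.306 m^3

0.306


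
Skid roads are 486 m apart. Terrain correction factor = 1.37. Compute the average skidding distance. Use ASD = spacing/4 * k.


Formula: ASD = (spacing / 4) * correction
Uncorrected distance = spacing / 4 = 486 / 4 = 121.5 m
ASD = 121.5 * 1.37 = 166 m

166


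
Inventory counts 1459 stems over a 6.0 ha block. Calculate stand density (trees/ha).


Formula: Stand Density = N_trees / Area_ha
Density = 1459 trees / 6.0 ha
Density = 243 trees/ha

243


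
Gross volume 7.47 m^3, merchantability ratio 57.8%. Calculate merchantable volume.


Formula: MV = V_total * (merchantable_pct / 100)
Merchantable fraction = 57.8% / 100 = 0.578
MV = 7.47 m^3 * 0.578 = 4.318 m^3

4.318


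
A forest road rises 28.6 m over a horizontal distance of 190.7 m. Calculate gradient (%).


Formula: Gradient = rise / run * 100
Gradient = 28.6 / 190.7 * 100 = 15.0%

15.0


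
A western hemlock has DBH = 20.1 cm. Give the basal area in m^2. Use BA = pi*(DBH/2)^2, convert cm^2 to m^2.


Formula: BA = pi * (DBH/2)^2 / 10000  (cm^2 to m^2)
Radius = DBH/2 = 20.1/2 = 10.05 cm
BA = pi * 10.05^2 / 10000
   = 317.3087 cm^2 / 10000
   = 0.0317 m^2

0.0317


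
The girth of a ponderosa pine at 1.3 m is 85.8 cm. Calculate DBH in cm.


Formula: DBH = C / pi
DBH = 85.8 / pi
pi = 3.14159...
DBH = 27.3 cm

27.3


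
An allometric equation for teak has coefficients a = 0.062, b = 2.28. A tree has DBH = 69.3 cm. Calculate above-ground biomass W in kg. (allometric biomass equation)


Formula: W = a * DBH^b  (allometric power law)
DBH^b = 69.3^2.28 = 15735.1822
W = 0.062 * 15735.1822 = 975.6 kg

975.6


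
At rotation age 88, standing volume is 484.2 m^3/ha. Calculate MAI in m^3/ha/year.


Formula: MAI = Total Volume / Stand Age
MAI = 484.2 m^3/ha / 88 years
MAI = 5.5 m^3/ha/year

5.5


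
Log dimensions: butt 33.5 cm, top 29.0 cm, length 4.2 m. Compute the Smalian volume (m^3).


Smalian: V = (A1 + A2)/2 * L,  A = pi*(D/200)^2
A1 = pi*(33.5/200)^2 = 0.088141 m^2
A2 = pi*(29.0/200)^2 = 0.066052 m^2
V = (0.088141+0.066052)/2*4.2 = 0.3238 m^3

0.3238


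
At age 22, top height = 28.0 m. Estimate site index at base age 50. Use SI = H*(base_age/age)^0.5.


Formula: SI = H_dom * (base_age / age)^0.5
Age ratio = 50 / 22 = 2.27273
sqrt(age_ratio) = 1.50756
SI = 28.0 * 1.50756 = 42.2 m

42.2


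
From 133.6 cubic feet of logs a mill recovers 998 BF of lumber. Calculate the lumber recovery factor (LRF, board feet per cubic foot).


Formula: LRF = Lumber Output (BF) / Log Input (ft^3)
LRF = 998 BF / 133.6 ft^3
LRF = 7.47 BF/ft^3

7.47


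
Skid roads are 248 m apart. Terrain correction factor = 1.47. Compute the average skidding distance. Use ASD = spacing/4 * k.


Formula: ASD = (spacing / 4) * correction
Uncorrected distance = spacing / 4 = 248 / 4 = 62 m
ASD = 62 * 1.47 = 91 m

91


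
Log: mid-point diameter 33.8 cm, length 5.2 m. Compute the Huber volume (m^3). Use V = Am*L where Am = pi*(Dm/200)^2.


Huber: V = Am * L,  Am = pi*(Dm/200)^2
Am = pi*(33.8/200)^2 = 0.089727 m^2
V = 0.089727*5.2 = 0.4666 m^3

0.4666


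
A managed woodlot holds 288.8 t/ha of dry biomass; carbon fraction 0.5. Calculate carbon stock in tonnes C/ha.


Formula: Carbon Stock = Biomass * Carbon Fraction
C = 288.8 t/ha * 0.5
C = 144.4 t C/ha

144.4


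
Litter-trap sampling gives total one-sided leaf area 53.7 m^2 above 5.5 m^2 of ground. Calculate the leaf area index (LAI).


Formula: LAI = total leaf area / ground area  (dimensionless)
LAI = 53.7 m^2 / 5.5 m^2
LAI = 9.76

9.76
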